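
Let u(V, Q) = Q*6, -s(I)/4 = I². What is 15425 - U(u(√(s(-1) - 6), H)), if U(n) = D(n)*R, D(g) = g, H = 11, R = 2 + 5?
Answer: 14963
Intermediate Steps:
R = 7
s(I) = -4*I²
u(V, Q) = 6*Q
U(n) = 7*n (U(n) = n*7 = 7*n)
15425 - U(u(√(s(-1) - 6), H)) = 15425 - 7*6*11 = 15425 - 7*66 = 15425 - 1*462 = 15425 - 462 = 14963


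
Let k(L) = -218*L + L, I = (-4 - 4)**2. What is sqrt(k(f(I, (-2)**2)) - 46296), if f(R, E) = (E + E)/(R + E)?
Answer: I*sqrt(13386922)/17 ≈ 215.22*I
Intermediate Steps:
I = 64 (I = (-8)**2 = 64)
f(R, E) = 2*E/(E + R) (f(R, E) = (2*E)/(E + R) = 2*E/(E + R))
k(L) = -217*L
sqrt(k(f(I, (-2)**2)) - 46296) = sqrt(-434*(-2)**2/((-2)**2 + 64) - 46296) = sqrt(-434*4/(4 + 64) - 46296) = sqrt(-434*4/68 - 46296) = sqrt(-217*2/17 - 46296) = sqrt(-434/17 - 46296) = sqrt(-787466/17) = I*sqrt(13386922)/17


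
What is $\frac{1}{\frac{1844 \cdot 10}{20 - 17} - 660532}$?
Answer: $- \frac{3}{1963156} \approx -1.5282 \cdot 10^{-6}$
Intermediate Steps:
$\frac{1}{\frac{1844 \cdot 10}{20 - 17} - 660532} = \frac{1}{\frac{1}{3} \cdot 18440 - 660532} = \frac{1}{\frac{18440}{3} - 660532} = \frac{1}{- \frac{1963156}{3}} = - \frac{3}{1963156}$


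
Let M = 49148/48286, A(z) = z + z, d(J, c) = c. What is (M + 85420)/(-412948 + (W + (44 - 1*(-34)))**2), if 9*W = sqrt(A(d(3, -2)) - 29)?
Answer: -55682630118*I/(11298924*sqrt(33) + 265219039477*I) ≈ -0.20995 - 5.1381e-5*I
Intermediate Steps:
A(z) = 2*z
W = I*sqrt(33)/9 (W = sqrt(2*(-2) - 29)/9 = sqrt(-4 - 29)/9 = sqrt(-33)/9 = (I*sqrt(33))/9 = I*sqrt(33)/9 ≈ 0.63828*I)
M = 24574/24143 (M = 49148*(1/48286) = 24574/24143 ≈ 1.0179)
(M + 85420)/(-412948 + (W + (44 - 1*(-34)))**2) = (24574/24143 + 85420)/(-412948 + (I*sqrt(33)/9 + (44 - 1*(-34)))**2) = 2062319634/(24143*(-412948 + (I*sqrt(33)/9 + (44 + 34))**2)) = 2062319634/(24143*(-412948 + (I*sqrt(33)/9 + 78)**2)) = 2062319634/(24143*(-412948 + (78 + I*sqrt(33)/9)**2))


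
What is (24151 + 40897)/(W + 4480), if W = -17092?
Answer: -16262/3153 ≈ -5.1576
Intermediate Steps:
(24151 + 40897)/(W + 4480) = (24151 + 40897)/(-17092 + 4480) = 65048/(-12612) = 65048*(-1/12612) = -16262/3153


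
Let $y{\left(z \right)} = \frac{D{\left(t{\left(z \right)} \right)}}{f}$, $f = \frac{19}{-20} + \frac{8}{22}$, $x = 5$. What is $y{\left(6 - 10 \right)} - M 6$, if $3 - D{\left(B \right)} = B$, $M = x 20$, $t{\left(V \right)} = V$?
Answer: $- \frac{78940}{129} \approx -611.94$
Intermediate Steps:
$M = 100$ ($M = 5 \cdot 20 = 100$)
$D{\left(B \right)} = 3 - B$
$f = - \frac{129}{220}$ ($f = 19 \left(- \frac{1}{20}\right) + 8 \cdot \frac{1}{22} = - \frac{19}{20} + \frac{4}{11} = - \frac{129}{220} \approx -0.58636$)
$y{\left(z \right)} = - \frac{220}{43} + \frac{220 z}{129}$ ($y{\left(z \right)} = \frac{3 - z}{- \frac{129}{220}} = \left(3 - z\right) \left(- \frac{220}{129}\right) = - \frac{220}{43} + \frac{220 z}{129}$)
$y{\left(6 - 10 \right)} - M 6 = \left(- \frac{220}{43} + \frac{220 \left(6 - 10\right)}{129}\right) - 100 \cdot 6 = \left(- \frac{220}{43} + \frac{220}{129} \left(-4\right)\right) - 600 = \left(- \frac{220}{43} - \frac{880}{129}\right) - 600 = - \frac{1540}{129} - 600 = - \frac{78940}{129}$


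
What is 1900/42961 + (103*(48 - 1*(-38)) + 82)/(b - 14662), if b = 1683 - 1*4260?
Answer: -351317240/740604679 ≈ -0.47437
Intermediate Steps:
b = -2577 (b = 1683 - 4260 = -2577)
1900/42961 + (103*(48 - 1*(-38)) + 82)/(b - 14662) = 1900/42961 + (103*(48 - 1*(-38)) + 82)/(-2577 - 14662) = 1900*(1/42961) + (103*(48 + 38) + 82)/(-17239) = 1900/42961 + (103*86 + 82)*(-1/17239) = 1900/42961 + (8858 + 82)*(-1/17239) = 1900/42961 + 8940*(-1/17239) = 1900/42961 - 8940/17239 = -351317240/740604679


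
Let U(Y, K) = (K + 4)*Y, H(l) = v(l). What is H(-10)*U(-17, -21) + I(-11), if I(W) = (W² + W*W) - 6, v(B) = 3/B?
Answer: 1493/10 ≈ 149.30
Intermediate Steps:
H(l) = 3/l
I(W) = -6 + 2*W² (I(W) = (W² + W²) - 6 = 2*W² - 6 = -6 + 2*W²)
U(Y, K) = Y*(4 + K) (U(Y, K) = (4 + K)*Y = Y*(4 + K))
H(-10)*U(-17, -21) + I(-11) = (3/(-10))*(-17*(4 - 21)) + (-6 + 2*(-11)²) = (3*(-⅒))*(-17*(-17)) + (-6 + 2*121) = -3/10*289 + (-6 + 242) = -867/10 + 236 = 1493/10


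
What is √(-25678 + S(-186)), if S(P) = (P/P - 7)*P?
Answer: I*√24562 ≈ 156.72*I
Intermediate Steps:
S(P) = -6*P (S(P) = (1 - 7)*P = -6*P)
√(-25678 + S(-186)) = √(-25678 - 6*(-186)) = √(-25678 + 1116) = √(-24562) = I*√24562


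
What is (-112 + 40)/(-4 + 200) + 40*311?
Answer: 609542/49 ≈ 12440.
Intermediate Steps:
(-112 + 40)/(-4 + 200) + 40*311 = -72/196 + 12440 = -72*1/196 + 12440 = -18/49 + 12440 = 609542/49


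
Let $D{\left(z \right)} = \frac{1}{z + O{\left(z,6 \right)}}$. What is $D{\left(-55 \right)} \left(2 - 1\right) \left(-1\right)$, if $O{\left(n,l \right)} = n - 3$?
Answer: $\frac{1}{113} \approx 0.0088496$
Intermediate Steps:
$O{\left(n,l \right)} = -3 + n$ ($O{\left(n,l \right)} = n - 3 = -3 + n$)
$D{\left(z \right)} = \frac{1}{-3 + 2 z}$ ($D{\left(z \right)} = \frac{1}{z + \left(-3 + z\right)} = \frac{1}{-3 + 2 z}$)
$D{\left(-55 \right)} \left(2 - 1\right) \left(-1\right) = \frac{\left(2 - 1\right) \left(-1\right)}{-3 + 2 \left(-55\right)} = \frac{1 \left(-1\right)}{-3 - 110} = \frac{1}{-113} \left(-1\right) = \left(- \frac{1}{113}\right) \left(-1\right) = \frac{1}{113}$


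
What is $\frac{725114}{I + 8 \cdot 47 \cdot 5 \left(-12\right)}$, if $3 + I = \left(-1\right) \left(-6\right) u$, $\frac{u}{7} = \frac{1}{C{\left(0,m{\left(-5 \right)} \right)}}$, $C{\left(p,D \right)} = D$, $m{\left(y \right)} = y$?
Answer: $- \frac{3625570}{112857} \approx -32.125$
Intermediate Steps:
$u = - \frac{7}{5}$ ($u = \frac{7}{-5} = 7 \left(- \frac{1}{5}\right) = - \frac{7}{5} \approx -1.4$)
$I = - \frac{57}{5}$ ($I = -3 + \left(-1\right) \left(-6\right) \left(- \frac{7}{5}\right) = -3 + 6 \left(- \frac{7}{5}\right) = -3 - \frac{42}{5} = - \frac{57}{5} \approx -11.4$)
$\frac{725114}{I + 8 \cdot 47 \cdot 5 \left(-12\right)} = \frac{725114}{- \frac{57}{5} + 8 \cdot 47 \cdot 5 \left(-12\right)} = \frac{725114}{- \frac{57}{5} + 376 \left(-60\right)} = \frac{725114}{- \frac{57}{5} - 22560} = \frac{725114}{- \frac{112857}{5}} = 725114 \left(- \frac{5}{112857}\right) = - \frac{3625570}{112857}$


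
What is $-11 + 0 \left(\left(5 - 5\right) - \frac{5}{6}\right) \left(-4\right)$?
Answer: $-11$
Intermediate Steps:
$-11 + 0 \left(\left(5 - 5\right) - \frac{5}{6}\right) \left(-4\right) = -11 + 0 \left(0 - \frac{5}{6}\right) \left(-4\right) = -11 + 0 \left(\left(- \frac{5}{6}\right) \left(-4\right)\right) = -11 + 0 \cdot \frac{10}{3} = -11 + 0 = -11$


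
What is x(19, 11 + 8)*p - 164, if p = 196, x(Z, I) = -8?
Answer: -1732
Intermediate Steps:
x(19, 11 + 8)*p - 164 = -8*196 - 164 = -1568 - 164 = -1732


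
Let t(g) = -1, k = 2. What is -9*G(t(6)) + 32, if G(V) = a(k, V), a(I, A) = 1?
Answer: 23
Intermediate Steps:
G(V) = 1
-9*G(t(6)) + 32 = -9*1 + 32 = -9 + 32 = 23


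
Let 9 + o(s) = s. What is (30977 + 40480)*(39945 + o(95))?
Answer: 2860495167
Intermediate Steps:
o(s) = -9 + s
(30977 + 40480)*(39945 + o(95)) = (30977 + 40480)*(39945 + (-9 + 95)) = 71457*(39945 + 86) = 71457*40031 = 2860495167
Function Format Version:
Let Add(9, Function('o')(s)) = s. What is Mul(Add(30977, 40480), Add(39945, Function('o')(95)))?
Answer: 2860495167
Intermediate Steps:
Function('o')(s) = Add(-9, s)
Mul(Add(30977, 40480), Add(39945, Function('o')(95))) = Mul(Add(30977, 40480), Add(39945, Add(-9, 95))) = Mul(71457, Add(39945, 86)) = Mul(71457, 40031) = 2860495167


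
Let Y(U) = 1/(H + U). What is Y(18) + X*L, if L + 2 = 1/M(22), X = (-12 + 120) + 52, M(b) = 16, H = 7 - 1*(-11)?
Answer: -11159/36 ≈ -309.97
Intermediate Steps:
H = 18 (H = 7 + 11 = 18)
Y(U) = 1/(18 + U)
X = 160 (X = 108 + 52 = 160)
L = -31/16 (L = -2 + 1/16 = -31/16 ≈ -1.9375)
Y(18) + X*L = 1/(18 + 18) + 160*(-31/16) = 1/36 - 310 = -11159/36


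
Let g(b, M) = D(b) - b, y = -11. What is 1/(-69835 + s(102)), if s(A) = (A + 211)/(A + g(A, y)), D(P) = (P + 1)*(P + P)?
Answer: -21012/1467372707 ≈ -1.4319e-5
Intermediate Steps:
D(P) = 2*P*(1 + P) (D(P) = (1 + P)*(2*P) = 2*P*(1 + P))
g(b, M) = -b + 2*b*(1 + b) (g(b, M) = 2*b*(1 + b) - b = -b + 2*b*(1 + b))
s(A) = (211 + A)/(A + A*(1 + 2*A)) (s(A) = (A + 211)/(A + A*(1 + 2*A)) = (211 + A)/(A + A*(1 + 2*A)))
1/(-69835 + s(102)) = 1/(-69835 + (½)*(211 + 102)/(102*(1 + 102))) = 1/(-69835 + (½)*(1/102)*313/103) = 1/(-69835 + (½)*(1/102)*(1/103)*313) = 1/(-69835 + 313/21012) = 1/(-1467372707/21012) = -21012/1467372707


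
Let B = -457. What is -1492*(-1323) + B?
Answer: 1973459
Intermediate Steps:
-1492*(-1323) + B = -1492*(-1323) - 457 = 1973916 - 457 = 1973459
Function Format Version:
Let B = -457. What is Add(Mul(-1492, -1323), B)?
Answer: 1973459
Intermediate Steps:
Add(Mul(-1492, -1323), B) = Add(Mul(-1492, -1323), -457) = Add(1973916, -457) = 1973459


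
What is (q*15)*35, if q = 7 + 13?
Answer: 10500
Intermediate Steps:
q = 20
(q*15)*35 = (20*15)*35 = 300*35 = 10500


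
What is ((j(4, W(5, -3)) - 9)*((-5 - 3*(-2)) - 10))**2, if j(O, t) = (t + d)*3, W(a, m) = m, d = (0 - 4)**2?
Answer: 72900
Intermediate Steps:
d = 16 (d = (-4)**2 = 16)
j(O, t) = 48 + 3*t (j(O, t) = (t + 16)*3 = (16 + t)*3 = 48 + 3*t)
((j(4, W(5, -3)) - 9)*((-5 - 3*(-2)) - 10))**2 = (((48 + 3*(-3)) - 9)*((-5 - 3*(-2)) - 10))**2 = (((48 - 9) - 9)*((-5 + 6) - 10))**2 = ((39 - 9)*(1 - 10))**2 = (30*(-9))**2 = (-270)**2 = 72900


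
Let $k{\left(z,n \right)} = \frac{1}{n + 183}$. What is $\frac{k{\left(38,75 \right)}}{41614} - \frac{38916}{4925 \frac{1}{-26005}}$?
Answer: $\frac{2173072507048777}{10575365820} \approx 2.0548 \cdot 10^{5}$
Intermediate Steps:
$k{\left(z,n \right)} = \frac{1}{183 + n}$
$\frac{k{\left(38,75 \right)}}{41614} - \frac{38916}{4925 \frac{1}{-26005}} = \frac{1}{\left(183 + 75\right) 41614} - \frac{38916}{4925 \frac{1}{-26005}} = \frac{1}{258} \cdot \frac{1}{41614} - \frac{38916}{4925 \left(- \frac{1}{26005}\right)} = \frac{1}{258} \cdot \frac{1}{41614} - \frac{38916}{- \frac{985}{5201}} = \frac{1}{10736412} - - \frac{202402116}{985} = \frac{1}{10736412} + \frac{202402116}{985} = \frac{2173072507048777}{10575365820}$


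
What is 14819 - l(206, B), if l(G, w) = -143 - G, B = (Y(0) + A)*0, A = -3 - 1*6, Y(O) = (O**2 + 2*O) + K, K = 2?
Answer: 15168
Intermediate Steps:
Y(O) = 2 + O**2 + 2*O (Y(O) = (O**2 + 2*O) + 2 = 2 + O**2 + 2*O)
A = -9 (A = -3 - 6 = -9)
B = 0 (B = ((2 + 0**2 + 2*0) - 9)*0 = ((2 + 0 + 0) - 9)*0 = (2 - 9)*0 = -7*0 = 0)
14819 - l(206, B) = 14819 - (-143 - 1*206) = 14819 - (-143 - 206) = 14819 - 1*(-349) = 14819 + 349 = 15168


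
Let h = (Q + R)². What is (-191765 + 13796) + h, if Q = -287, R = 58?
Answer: -125528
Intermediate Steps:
h = 52441 (h = (-287 + 58)² = (-229)² = 52441)
(-191765 + 13796) + h = (-191765 + 13796) + 52441 = -177969 + 52441 = -125528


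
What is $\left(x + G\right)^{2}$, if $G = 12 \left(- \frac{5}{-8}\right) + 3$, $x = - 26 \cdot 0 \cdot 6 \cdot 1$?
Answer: $\frac{441}{4} \approx 110.25$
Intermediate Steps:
$x = 0$ ($x = - 26 \cdot 0 \cdot 1 = \left(-26\right) 0 = 0$)
$G = \frac{21}{2}$ ($G = 12 \left(\left(-5\right) \left(- \frac{1}{8}\right)\right) + 3 = 12 \cdot \frac{5}{8} + 3 = \frac{15}{2} + 3 = \frac{21}{2} \approx 10.5$)
$\left(x + G\right)^{2} = \left(0 + \frac{21}{2}\right)^{2} = \left(\frac{21}{2}\right)^{2} = \frac{441}{4}$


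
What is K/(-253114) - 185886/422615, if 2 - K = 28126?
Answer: -17582362372/53484886555 ≈ -0.32874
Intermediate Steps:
K = -28124 (K = 2 - 1*28126 = 2 - 28126 = -28124)
K/(-253114) - 185886/422615 = -28124/(-253114) - 185886/422615 = -28124*(-1/253114) - 185886*1/422615 = 14062/126557 - 185886/422615 = -17582362372/53484886555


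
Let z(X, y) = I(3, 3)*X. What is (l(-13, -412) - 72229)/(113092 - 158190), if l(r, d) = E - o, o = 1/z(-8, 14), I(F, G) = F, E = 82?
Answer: 1731527/1082352 ≈ 1.5998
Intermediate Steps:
z(X, y) = 3*X
o = -1/24 (o = 1/(3*(-8)) = 1/(-24) = -1/24 ≈ -0.041667)
l(r, d) = 1969/24 (l(r, d) = 82 - 1*(-1/24) = 82 + 1/24 = 1969/24)
(l(-13, -412) - 72229)/(113092 - 158190) = (1969/24 - 72229)/(113092 - 158190) = -1731527/24/(-45098) = -1731527/24*(-1/45098) = 1731527/1082352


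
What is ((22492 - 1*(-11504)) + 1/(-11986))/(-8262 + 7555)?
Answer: -58210865/1210586 ≈ -48.085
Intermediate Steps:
((22492 - 1*(-11504)) + 1/(-11986))/(-8262 + 7555) = ((22492 + 11504) - 1/11986)/(-707) = (33996 - 1/11986)*(-1/707) = (407476055/11986)*(-1/707) = -58210865/1210586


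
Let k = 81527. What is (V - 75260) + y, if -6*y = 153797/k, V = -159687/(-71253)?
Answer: -32383511755947/430299506 ≈ -75258.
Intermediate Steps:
V = 17743/7917 (V = -159687*(-1/71253) = 17743/7917 ≈ 2.2411)
y = -153797/489162 (y = -153797/(6*81527) = -⅙*153797/81527 = -153797/489162 ≈ -0.31441)
(V - 75260) + y = (17743/7917 - 75260) - 153797/489162 = -595815677/7917 - 153797/489162 = -32383511755947/430299506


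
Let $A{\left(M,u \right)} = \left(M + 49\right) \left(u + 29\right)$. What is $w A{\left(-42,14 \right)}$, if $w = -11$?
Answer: $-3311$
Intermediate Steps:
$A{\left(M,u \right)} = \left(29 + u\right) \left(49 + M\right)$ ($A{\left(M,u \right)} = \left(49 + M\right) \left(29 + u\right) = \left(29 + u\right) \left(49 + M\right)$)
$w A{\left(-42,14 \right)} = - 11 \left(1421 + 29 \left(-42\right) + 49 \cdot 14 - 588\right) = - 11 \left(1421 - 1218 + 686 - 588\right) = \left(-11\right) 301 = -3311$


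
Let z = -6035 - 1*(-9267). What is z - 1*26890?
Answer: -23658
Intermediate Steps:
z = 3232 (z = -6035 + 9267 = 3232)
z - 1*26890 = 3232 - 1*26890 = 3232 - 26890 = -23658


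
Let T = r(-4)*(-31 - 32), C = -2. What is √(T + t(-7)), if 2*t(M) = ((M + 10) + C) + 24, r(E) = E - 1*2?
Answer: √1562/2 ≈ 19.761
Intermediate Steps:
r(E) = -2 + E (r(E) = E - 2 = -2 + E)
t(M) = 16 + M/2 (t(M) = (((M + 10) - 2) + 24)/2 = (((10 + M) - 2) + 24)/2 = ((8 + M) + 24)/2 = (32 + M)/2 = 16 + M/2)
T = 378 (T = (-2 - 4)*(-31 - 32) = -6*(-63) = 378)
√(T + t(-7)) = √(378 + (16 + (½)*(-7))) = √(378 + (16 - 7/2)) = √(378 + 25/2) = √(781/2) = √1562/2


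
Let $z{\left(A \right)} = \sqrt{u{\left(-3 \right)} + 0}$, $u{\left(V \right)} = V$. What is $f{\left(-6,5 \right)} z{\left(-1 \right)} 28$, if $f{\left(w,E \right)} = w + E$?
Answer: $- 28 i \sqrt{3} \approx - 48.497 i$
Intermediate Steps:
$f{\left(w,E \right)} = E + w$
$z{\left(A \right)} = i \sqrt{3}$ ($z{\left(A \right)} = \sqrt{-3 + 0} = \sqrt{-3} = i \sqrt{3}$)
$f{\left(-6,5 \right)} z{\left(-1 \right)} 28 = \left(5 - 6\right) i \sqrt{3} \cdot 28 = - i \sqrt{3} \cdot 28 = - 28 i \sqrt{3}$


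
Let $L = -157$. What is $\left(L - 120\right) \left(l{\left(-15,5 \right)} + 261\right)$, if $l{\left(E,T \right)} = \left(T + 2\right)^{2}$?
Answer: $-85870$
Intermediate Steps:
$l{\left(E,T \right)} = \left(2 + T\right)^{2}$
$\left(L - 120\right) \left(l{\left(-15,5 \right)} + 261\right) = \left(-157 - 120\right) \left(\left(2 + 5\right)^{2} + 261\right) = - 277 \left(7^{2} + 261\right) = - 277 \left(49 + 261\right) = \left(-277\right) 310 = -85870$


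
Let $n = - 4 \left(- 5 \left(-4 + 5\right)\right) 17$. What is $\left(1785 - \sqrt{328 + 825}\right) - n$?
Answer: $1445 - \sqrt{1153} \approx 1411.0$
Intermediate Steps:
$n = 340$ ($n = - 4 \left(\left(-5\right) 1\right) 17 = \left(-4\right) \left(-5\right) 17 = 20 \cdot 17 = 340$)
$\left(1785 - \sqrt{328 + 825}\right) - n = \left(1785 - \sqrt{328 + 825}\right) - 340 = \left(1785 - \sqrt{1153}\right) - 340 = 1445 - \sqrt{1153}$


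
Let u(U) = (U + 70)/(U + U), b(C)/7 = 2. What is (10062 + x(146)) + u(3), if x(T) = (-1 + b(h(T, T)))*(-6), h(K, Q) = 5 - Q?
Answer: 59977/6 ≈ 9996.2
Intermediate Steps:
b(C) = 14 (b(C) = 7*2 = 14)
u(U) = (70 + U)/(2*U) (u(U) = (70 + U)/((2*U)) = (70 + U)*(1/(2*U)) = (70 + U)/(2*U))
x(T) = -78 (x(T) = (-1 + 14)*(-6) = 13*(-6) = -78)
(10062 + x(146)) + u(3) = (10062 - 78) + (1/2)*(70 + 3)/3 = 9984 + (1/2)*(1/3)*73 = 9984 + 73/6 = 59977/6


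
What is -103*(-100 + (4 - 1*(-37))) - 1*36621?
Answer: -30544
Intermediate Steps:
-103*(-100 + (4 - 1*(-37))) - 1*36621 = -103*(-100 + (4 + 37)) - 36621 = -103*(-100 + 41) - 36621 = -103*(-59) - 36621 = 6077 - 36621 = -30544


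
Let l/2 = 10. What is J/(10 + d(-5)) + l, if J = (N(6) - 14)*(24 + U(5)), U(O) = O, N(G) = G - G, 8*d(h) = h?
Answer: -1748/75 ≈ -23.307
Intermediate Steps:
d(h) = h/8
l = 20 (l = 2*10 = 20)
N(G) = 0
J = -406 (J = (0 - 14)*(24 + 5) = -14*29 = -406)
J/(10 + d(-5)) + l = -406/(10 + (⅛)*(-5)) + 20 = -406/(10 - 5/8) + 20 = -406/(75/8) + 20 = (8/75)*(-406) + 20 = -3248/75 + 20 = -1748/75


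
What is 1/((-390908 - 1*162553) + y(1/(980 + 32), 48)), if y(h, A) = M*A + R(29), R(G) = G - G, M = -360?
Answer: -1/570741 ≈ -1.7521e-6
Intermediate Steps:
R(G) = 0
y(h, A) = -360*A (y(h, A) = -360*A + 0 = -360*A)
1/((-390908 - 1*162553) + y(1/(980 + 32), 48)) = 1/((-390908 - 1*162553) - 360*48) = 1/((-390908 - 162553) - 17280) = 1/(-553461 - 17280) = 1/(-570741) = -1/570741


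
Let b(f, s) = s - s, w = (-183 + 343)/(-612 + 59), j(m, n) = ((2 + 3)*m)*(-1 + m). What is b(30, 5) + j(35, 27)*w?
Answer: -136000/79 ≈ -1721.5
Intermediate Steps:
j(m, n) = 5*m*(-1 + m) (j(m, n) = (5*m)*(-1 + m) = 5*m*(-1 + m))
w = -160/553 (w = 160/(-553) = 160*(-1/553) = -160/553 ≈ -0.28933)
b(f, s) = 0
b(30, 5) + j(35, 27)*w = 0 + (5*35*(-1 + 35))*(-160/553) = 0 + (5*35*34)*(-160/553) = 0 + 5950*(-160/553) = 0 - 136000/79 = -136000/79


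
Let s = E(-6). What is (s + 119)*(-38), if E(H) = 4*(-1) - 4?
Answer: -4218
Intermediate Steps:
E(H) = -8 (E(H) = -4 - 4 = -8)
s = -8
(s + 119)*(-38) = (-8 + 119)*(-38) = 111*(-38) = -4218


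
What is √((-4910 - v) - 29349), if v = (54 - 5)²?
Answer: 2*I*√9165 ≈ 191.47*I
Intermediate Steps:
v = 2401 (v = 49² = 2401)
√((-4910 - v) - 29349) = √((-4910 - 1*2401) - 29349) = √((-4910 - 2401) - 29349) = √(-7311 - 29349) = √(-36660) = 2*I*√9165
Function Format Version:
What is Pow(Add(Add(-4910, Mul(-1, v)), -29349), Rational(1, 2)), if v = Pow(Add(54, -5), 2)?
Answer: Mul(2, I, Pow(9165, Rational(1, 2))) ≈ Mul(191.47, I)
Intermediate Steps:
v = 2401 (v = Pow(49, 2) = 2401)
Pow(Add(Add(-4910, Mul(-1, v)), -29349), Rational(1, 2)) = Pow(Add(Add(-4910, Mul(-1, 2401)), -29349), Rational(1, 2)) = Pow(Add(Add(-4910, -2401), -29349), Rational(1, 2)) = Pow(Add(-7311, -29349), Rational(1, 2)) = Pow(-36660, Rational(1, 2)) = Mul(2, I, Pow(9165, Rational(1, 2)))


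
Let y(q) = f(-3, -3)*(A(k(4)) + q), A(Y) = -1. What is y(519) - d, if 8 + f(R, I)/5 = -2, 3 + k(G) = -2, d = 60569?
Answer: -86469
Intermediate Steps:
k(G) = -5 (k(G) = -3 - 2 = -5)
f(R, I) = -50 (f(R, I) = -40 + 5*(-2) = -40 - 10 = -50)
y(q) = 50 - 50*q (y(q) = -50*(-1 + q) = 50 - 50*q)
y(519) - d = (50 - 50*519) - 1*60569 = (50 - 25950) - 60569 = -25900 - 60569 = -86469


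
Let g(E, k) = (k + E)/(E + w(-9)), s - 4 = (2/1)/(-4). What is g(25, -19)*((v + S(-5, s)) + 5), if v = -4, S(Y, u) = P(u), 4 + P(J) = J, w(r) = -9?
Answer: 3/16 ≈ 0.18750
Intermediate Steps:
P(J) = -4 + J
s = 7/2 (s = 4 + (2/1)/(-4) = 4 + (2*1)*(-¼) = 4 + 2*(-¼) = 4 - ½ = 7/2 ≈ 3.5000)
S(Y, u) = -4 + u
g(E, k) = (E + k)/(-9 + E) (g(E, k) = (k + E)/(E - 9) = (E + k)/(-9 + E))
g(25, -19)*((v + S(-5, s)) + 5) = ((25 - 19)/(-9 + 25))*((-4 + (-4 + 7/2)) + 5) = (6/16)*((-4 - ½) + 5) = ((1/16)*6)*(-9/2 + 5) = (3/8)*(½) = 3/16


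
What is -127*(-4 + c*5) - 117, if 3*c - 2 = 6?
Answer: -3907/3 ≈ -1302.3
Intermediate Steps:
c = 8/3 (c = ⅔ + (⅓)*6 = ⅔ + 2 = 8/3 ≈ 2.6667)
-127*(-4 + c*5) - 117 = -127*(-4 + (8/3)*5) - 117 = -127*(-4 + 40/3) - 117 = -127*28/3 - 117 = -3556/3 - 117 = -3907/3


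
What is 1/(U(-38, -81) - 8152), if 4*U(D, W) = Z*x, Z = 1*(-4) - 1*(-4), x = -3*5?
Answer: -1/8152 ≈ -0.00012267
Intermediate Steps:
x = -15
Z = 0 (Z = -4 + 4 = 0)
U(D, W) = 0 (U(D, W) = (0*(-15))/4 = (¼)*0 = 0)
1/(U(-38, -81) - 8152) = 1/(0 - 8152) = 1/(-8152) = -1/8152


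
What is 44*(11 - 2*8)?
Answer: -220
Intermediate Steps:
44*(11 - 2*8) = 44*(11 - 16) = 44*(-5) = -220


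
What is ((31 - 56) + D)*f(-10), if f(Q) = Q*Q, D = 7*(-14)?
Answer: -12300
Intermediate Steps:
D = -98
f(Q) = Q²
((31 - 56) + D)*f(-10) = ((31 - 56) - 98)*(-10)² = (-25 - 98)*100 = -123*100 = -12300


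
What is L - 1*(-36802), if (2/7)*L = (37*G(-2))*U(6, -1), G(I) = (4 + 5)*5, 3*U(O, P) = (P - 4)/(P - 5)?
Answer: 153683/4 ≈ 38421.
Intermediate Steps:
U(O, P) = (-4 + P)/(3*(-5 + P)) (U(O, P) = ((P - 4)/(P - 5))/3 = ((-4 + P)/(-5 + P))/3 = (-4 + P)/(3*(-5 + P)))
G(I) = 45 (G(I) = 9*5 = 45)
L = 6475/4 (L = 7*((37*45)*((-4 - 1)/(3*(-5 - 1))))/2 = 7*(1665*((1/3)*(-5)/(-6)))/2 = 7*(1665*((1/3)*(-1/6)*(-5)))/2 = 7*(1665*(5/18))/2 = (7/2)*(925/2) = 6475/4 ≈ 1618.8)
L - 1*(-36802) = 6475/4 - 1*(-36802) = 6475/4 + 36802 = 153683/4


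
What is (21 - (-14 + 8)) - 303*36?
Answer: -10881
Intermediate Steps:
(21 - (-14 + 8)) - 303*36 = (21 - 1*(-6)) - 10908 = (21 + 6) - 10908 = 27 - 10908 = -10881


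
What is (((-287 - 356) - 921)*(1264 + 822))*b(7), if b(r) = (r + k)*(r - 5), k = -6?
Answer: -6525008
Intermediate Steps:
b(r) = (-6 + r)*(-5 + r) (b(r) = (r - 6)*(r - 5) = (-6 + r)*(-5 + r))
(((-287 - 356) - 921)*(1264 + 822))*b(7) = (((-287 - 356) - 921)*(1264 + 822))*(30 + 7² - 11*7) = ((-643 - 921)*2086)*(30 + 49 - 77) = -1564*2086*2 = -3262504*2 = -6525008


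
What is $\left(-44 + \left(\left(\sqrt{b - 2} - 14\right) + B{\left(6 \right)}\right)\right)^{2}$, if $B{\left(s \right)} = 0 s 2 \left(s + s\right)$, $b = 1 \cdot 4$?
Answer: $\left(58 - \sqrt{2}\right)^{2} \approx 3202.0$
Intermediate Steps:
$b = 4$
$B{\left(s \right)} = 0$ ($B{\left(s \right)} = 0 \cdot 2 \cdot 2 s = 0 \cdot 4 s = 0$)
$\left(-44 + \left(\left(\sqrt{b - 2} - 14\right) + B{\left(6 \right)}\right)\right)^{2} = \left(-44 + \left(\left(\sqrt{4 - 2} - 14\right) + 0\right)\right)^{2} = \left(-44 + \left(\left(\sqrt{2} - 14\right) + 0\right)\right)^{2} = \left(-44 + \left(\left(-14 + \sqrt{2}\right) + 0\right)\right)^{2} = \left(-44 - \left(14 - \sqrt{2}\right)\right)^{2} = \left(-58 + \sqrt{2}\right)^{2}$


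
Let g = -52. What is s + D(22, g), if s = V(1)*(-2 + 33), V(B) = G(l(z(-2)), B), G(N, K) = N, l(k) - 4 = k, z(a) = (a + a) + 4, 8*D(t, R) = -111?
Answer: 881/8 ≈ 110.13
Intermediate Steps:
D(t, R) = -111/8 (D(t, R) = (1/8)*(-111) = -111/8)
z(a) = 4 + 2*a (z(a) = 2*a + 4 = 4 + 2*a)
l(k) = 4 + k
V(B) = 4 (V(B) = 4 + (4 + 2*(-2)) = 4 + (4 - 4) = 4 + 0 = 4)
s = 124 (s = 4*(-2 + 33) = 4*31 = 124)
s + D(22, g) = 124 - 111/8 = 881/8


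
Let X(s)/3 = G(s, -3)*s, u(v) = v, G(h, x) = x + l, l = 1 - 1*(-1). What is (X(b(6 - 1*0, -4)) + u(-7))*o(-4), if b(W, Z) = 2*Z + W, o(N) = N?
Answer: 4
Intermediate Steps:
l = 2 (l = 1 + 1 = 2)
G(h, x) = 2 + x (G(h, x) = x + 2 = 2 + x)
b(W, Z) = W + 2*Z
X(s) = -3*s (X(s) = 3*((2 - 3)*s) = 3*(-s) = -3*s)
(X(b(6 - 1*0, -4)) + u(-7))*o(-4) = (-3*((6 - 1*0) + 2*(-4)) - 7)*(-4) = (-3*((6 + 0) - 8) - 7)*(-4) = (-3*(6 - 8) - 7)*(-4) = (-3*(-2) - 7)*(-4) = (6 - 7)*(-4) = -1*(-4) = 4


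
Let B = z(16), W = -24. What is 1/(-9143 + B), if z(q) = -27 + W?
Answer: -1/9194 ≈ -0.00010877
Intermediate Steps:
z(q) = -51 (z(q) = -27 - 24 = -51)
B = -51
1/(-9143 + B) = 1/(-9143 - 51) = 1/(-9194) = -1/9194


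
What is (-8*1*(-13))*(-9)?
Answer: -936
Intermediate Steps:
(-8*1*(-13))*(-9) = -8*(-13)*(-9) = 104*(-9) = -936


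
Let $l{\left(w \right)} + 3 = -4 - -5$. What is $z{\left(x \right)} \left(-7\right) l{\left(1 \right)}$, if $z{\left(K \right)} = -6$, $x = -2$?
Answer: $-84$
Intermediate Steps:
$l{\left(w \right)} = -2$ ($l{\left(w \right)} = -3 - -1 = -3 + \left(-4 + 5\right) = -3 + 1 = -2$)
$z{\left(x \right)} \left(-7\right) l{\left(1 \right)} = \left(-6\right) \left(-7\right) \left(-2\right) = 42 \left(-2\right) = -84$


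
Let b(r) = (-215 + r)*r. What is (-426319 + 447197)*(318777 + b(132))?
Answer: 6426686838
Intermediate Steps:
b(r) = r*(-215 + r)
(-426319 + 447197)*(318777 + b(132)) = (-426319 + 447197)*(318777 + 132*(-215 + 132)) = 20878*(318777 + 132*(-83)) = 20878*(318777 - 10956) = 20878*307821 = 6426686838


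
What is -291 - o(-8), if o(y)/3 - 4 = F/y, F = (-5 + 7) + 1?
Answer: -2415/8 ≈ -301.88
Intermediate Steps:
F = 3 (F = 2 + 1 = 3)
o(y) = 12 + 9/y (o(y) = 12 + 3*(3/y) = 12 + 9/y)
-291 - o(-8) = -291 - (12 + 9/(-8)) = -291 - (12 + 9*(-1/8)) = -291 - (12 - 9/8) = -291 - 1*87/8 = -291 - 87/8 = -2415/8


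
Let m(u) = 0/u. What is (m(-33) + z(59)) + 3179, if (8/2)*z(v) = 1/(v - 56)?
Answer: 38149/12 ≈ 3179.1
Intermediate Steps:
z(v) = 1/(4*(-56 + v)) (z(v) = 1/(4*(v - 56)) = 1/(4*(-56 + v)))
m(u) = 0
(m(-33) + z(59)) + 3179 = (0 + 1/(4*(-56 + 59))) + 3179 = (0 + (1/4)/3) + 3179 = (0 + (1/4)*(1/3)) + 3179 = (0 + 1/12) + 3179 = 1/12 + 3179 = 38149/12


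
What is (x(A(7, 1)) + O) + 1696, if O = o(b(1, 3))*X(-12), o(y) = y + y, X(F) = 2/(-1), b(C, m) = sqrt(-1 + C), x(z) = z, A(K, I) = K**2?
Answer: 1745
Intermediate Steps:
X(F) = -2 (X(F) = 2*(-1) = -2)
o(y) = 2*y
O = 0 (O = (2*sqrt(-1 + 1))*(-2) = (2*sqrt(0))*(-2) = (2*0)*(-2) = 0*(-2) = 0)
(x(A(7, 1)) + O) + 1696 = (7**2 + 0) + 1696 = (49 + 0) + 1696 = 49 + 1696 = 1745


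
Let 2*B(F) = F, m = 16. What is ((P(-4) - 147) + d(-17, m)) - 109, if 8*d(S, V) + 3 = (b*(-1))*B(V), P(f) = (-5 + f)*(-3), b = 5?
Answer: -1875/8 ≈ -234.38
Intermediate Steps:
B(F) = F/2
P(f) = 15 - 3*f
d(S, V) = -3/8 - 5*V/16 (d(S, V) = -3/8 + ((5*(-1))*(V/2))/8 = -3/8 + (-5*V/2)/8 = -3/8 - 5*V/16)
((P(-4) - 147) + d(-17, m)) - 109 = (((15 - 3*(-4)) - 147) + (-3/8 - 5/16*16)) - 109 = (((15 + 12) - 147) + (-3/8 - 5)) - 109 = ((27 - 147) - 43/8) - 109 = (-120 - 43/8) - 109 = -1003/8 - 109 = -1875/8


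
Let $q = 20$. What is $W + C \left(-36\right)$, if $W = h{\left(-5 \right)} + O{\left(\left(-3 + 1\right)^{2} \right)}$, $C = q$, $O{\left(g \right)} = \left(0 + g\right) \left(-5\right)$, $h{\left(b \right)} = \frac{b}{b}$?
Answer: $-739$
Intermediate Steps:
$h{\left(b \right)} = 1$
$O{\left(g \right)} = - 5 g$ ($O{\left(g \right)} = g \left(-5\right) = - 5 g$)
$C = 20$
$W = -19$ ($W = 1 - 5 \left(-3 + 1\right)^{2} = 1 - 5 \left(-2\right)^{2} = 1 - 20 = -19$)
$W + C \left(-36\right) = -19 + 20 \left(-36\right) = -19 - 720 = -739$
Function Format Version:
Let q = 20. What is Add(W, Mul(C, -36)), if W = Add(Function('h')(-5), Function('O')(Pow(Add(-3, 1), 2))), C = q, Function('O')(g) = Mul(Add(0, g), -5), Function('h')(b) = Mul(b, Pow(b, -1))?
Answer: -739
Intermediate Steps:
Function('h')(b) = 1
Function('O')(g) = Mul(-5, g) (Function('O')(g) = Mul(g, -5) = Mul(-5, g))
C = 20
W = -19 (W = Add(1, Mul(-5, Pow(Add(-3, 1), 2))) = Add(1, Mul(-5, Pow(-2, 2))) = Add(1, Mul(-5, 4)) = Add(1, -20) = -19)
Add(W, Mul(C, -36)) = Add(-19, Mul(20, -36)) = Add(-19, -720) = -739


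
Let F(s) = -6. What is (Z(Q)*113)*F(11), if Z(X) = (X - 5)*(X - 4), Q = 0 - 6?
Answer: -74580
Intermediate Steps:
Q = -6
Z(X) = (-5 + X)*(-4 + X)
(Z(Q)*113)*F(11) = ((20 + (-6)² - 9*(-6))*113)*(-6) = ((20 + 36 + 54)*113)*(-6) = (110*113)*(-6) = 12430*(-6) = -74580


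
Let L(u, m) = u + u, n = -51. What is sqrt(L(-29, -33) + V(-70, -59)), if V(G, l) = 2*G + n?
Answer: I*sqrt(249) ≈ 15.78*I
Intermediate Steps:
V(G, l) = -51 + 2*G (V(G, l) = 2*G - 51 = -51 + 2*G)
L(u, m) = 2*u
sqrt(L(-29, -33) + V(-70, -59)) = sqrt(2*(-29) + (-51 + 2*(-70))) = sqrt(-58 + (-51 - 140)) = sqrt(-58 - 191) = sqrt(-249) = I*sqrt(249)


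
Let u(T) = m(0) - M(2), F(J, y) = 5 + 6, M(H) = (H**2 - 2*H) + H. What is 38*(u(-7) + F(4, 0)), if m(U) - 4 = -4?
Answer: 342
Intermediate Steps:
M(H) = H**2 - H
m(U) = 0 (m(U) = 4 - 4 = 0)
F(J, y) = 11
u(T) = -2 (u(T) = 0 - 2*(-1 + 2) = 0 - 2 = -2)
38*(u(-7) + F(4, 0)) = 38*(-2 + 11) = 38*9 = 342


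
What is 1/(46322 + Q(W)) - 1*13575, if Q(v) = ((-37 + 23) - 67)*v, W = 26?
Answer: -600232199/44216 ≈ -13575.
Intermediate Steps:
Q(v) = -81*v (Q(v) = (-14 - 67)*v = -81*v)
1/(46322 + Q(W)) - 1*13575 = 1/(46322 - 81*26) - 1*13575 = 1/(46322 - 2106) - 13575 = 1/44216 - 13575 = -600232199/44216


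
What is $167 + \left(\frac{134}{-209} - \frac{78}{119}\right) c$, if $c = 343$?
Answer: $- \frac{986801}{3553} \approx -277.74$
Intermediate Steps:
$167 + \left(\frac{134}{-209} - \frac{78}{119}\right) c = 167 + \left(\frac{134}{-209} - \frac{78}{119}\right) 343 = 167 + \left(134 \left(- \frac{1}{209}\right) - \frac{78}{119}\right) 343 = 167 + \left(- \frac{134}{209} - \frac{78}{119}\right) 343 = 167 - \frac{1580152}{3553} = - \frac{986801}{3553}$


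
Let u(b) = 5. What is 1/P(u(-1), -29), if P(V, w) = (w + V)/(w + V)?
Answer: 1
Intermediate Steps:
P(V, w) = 1 (P(V, w) = (V + w)/(V + w) = 1)
1/P(u(-1), -29) = 1/1 = 1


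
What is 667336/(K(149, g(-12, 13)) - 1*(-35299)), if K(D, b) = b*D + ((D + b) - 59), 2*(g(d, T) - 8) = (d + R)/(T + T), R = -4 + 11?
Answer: 17350736/950939 ≈ 18.246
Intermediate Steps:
R = 7
g(d, T) = 8 + (7 + d)/(4*T) (g(d, T) = 8 + ((d + 7)/(T + T))/2 = 8 + ((7 + d)/((2*T)))/2 = 8 + ((7 + d)*(1/(2*T)))/2 = 8 + ((7 + d)/(2*T))/2 = 8 + (7 + d)/(4*T))
K(D, b) = -59 + D + b + D*b (K(D, b) = D*b + (-59 + D + b) = -59 + D + b + D*b)
667336/(K(149, g(-12, 13)) - 1*(-35299)) = 667336/((-59 + 149 + (¼)*(7 - 12 + 32*13)/13 + 149*((¼)*(7 - 12 + 32*13)/13)) - 1*(-35299)) = 667336/((-59 + 149 + (¼)*(1/13)*(7 - 12 + 416) + 149*((¼)*(1/13)*(7 - 12 + 416))) + 35299) = 667336/((-59 + 149 + (¼)*(1/13)*411 + 149*((¼)*(1/13)*411)) + 35299) = 667336/((-59 + 149 + 411/52 + 149*(411/52)) + 35299) = 667336/((-59 + 149 + 411/52 + 61239/52) + 35299) = 667336/(33165/26 + 35299) = 667336/(950939/26) = 667336*(26/950939) = 17350736/950939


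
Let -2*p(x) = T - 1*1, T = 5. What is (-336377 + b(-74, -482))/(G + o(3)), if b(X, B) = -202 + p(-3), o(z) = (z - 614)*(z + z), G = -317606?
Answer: 48083/45896 ≈ 1.0477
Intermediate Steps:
p(x) = -2 (p(x) = -(5 - 1*1)/2 = -(5 - 1)/2 = -1/2*4 = -2)
o(z) = 2*z*(-614 + z) (o(z) = (-614 + z)*(2*z) = 2*z*(-614 + z))
b(X, B) = -204 (b(X, B) = -202 - 2 = -204)
(-336377 + b(-74, -482))/(G + o(3)) = (-336377 - 204)/(-317606 + 2*3*(-614 + 3)) = -336581/(-317606 + 2*3*(-611)) = -336581/(-317606 - 3666) = -336581/(-321272) = -336581*(-1/321272) = 48083/45896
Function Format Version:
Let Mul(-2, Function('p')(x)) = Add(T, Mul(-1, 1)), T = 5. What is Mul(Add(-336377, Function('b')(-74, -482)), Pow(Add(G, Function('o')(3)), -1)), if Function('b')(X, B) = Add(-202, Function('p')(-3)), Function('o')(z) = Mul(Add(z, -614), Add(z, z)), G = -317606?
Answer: Rational(48083, 45896) ≈ 1.0477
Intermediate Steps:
Function('p')(x) = -2 (Function('p')(x) = Mul(Rational(-1, 2), Add(5, Mul(-1, 1))) = Mul(Rational(-1, 2), Add(5, -1)) = Mul(Rational(-1, 2), 4) = -2)
Function('o')(z) = Mul(2, z, Add(-614, z)) (Function('o')(z) = Mul(Add(-614, z), Mul(2, z)) = Mul(2, z, Add(-614, z)))
Function('b')(X, B) = -204 (Function('b')(X, B) = Add(-202, -2) = -204)
Mul(Add(-336377, Function('b')(-74, -482)), Pow(Add(G, Function('o')(3)), -1)) = Mul(Add(-336377, -204), Pow(Add(-317606, Mul(2, 3, Add(-614, 3))), -1)) = Mul(-336581, Pow(Add(-317606, Mul(2, 3, -611)), -1)) = Mul(-336581, Pow(Add(-317606, -3666), -1)) = Mul(-336581, Pow(-321272, -1)) = Mul(-336581, Rational(-1, 321272)) = Rational(48083, 45896)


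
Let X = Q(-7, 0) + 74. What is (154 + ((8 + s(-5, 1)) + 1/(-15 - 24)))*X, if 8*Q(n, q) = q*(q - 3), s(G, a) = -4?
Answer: 455914/39 ≈ 11690.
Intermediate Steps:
Q(n, q) = q*(-3 + q)/8 (Q(n, q) = (q*(q - 3))/8 = (q*(-3 + q))/8 = q*(-3 + q)/8)
X = 74 (X = (1/8)*0*(-3 + 0) + 74 = (1/8)*0*(-3) + 74 = 0 + 74 = 74)
(154 + ((8 + s(-5, 1)) + 1/(-15 - 24)))*X = (154 + ((8 - 4) + 1/(-15 - 24)))*74 = (154 + (4 + 1/(-39)))*74 = (154 + (4 - 1/39))*74 = (154 + 155/39)*74 = (6161/39)*74 = 455914/39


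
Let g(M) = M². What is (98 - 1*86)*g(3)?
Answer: 108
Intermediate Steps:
(98 - 1*86)*g(3) = (98 - 1*86)*3² = (98 - 86)*9 = 12*9 = 108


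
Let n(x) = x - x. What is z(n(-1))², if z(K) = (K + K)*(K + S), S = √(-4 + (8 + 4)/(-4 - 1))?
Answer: 0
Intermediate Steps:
n(x) = 0
S = 4*I*√10/5 (S = √(-4 + 12/(-5)) = √(-4 + 12*(-⅕)) = √(-4 - 12/5) = √(-32/5) = 4*I*√10/5 ≈ 2.5298*I)
z(K) = 2*K*(K + 4*I*√10/5) (z(K) = (K + K)*(K + 4*I*√10/5) = (2*K)*(K + 4*I*√10/5) = 2*K*(K + 4*I*√10/5))
z(n(-1))² = ((⅖)*0*(5*0 + 4*I*√10))² = ((⅖)*0*(0 + 4*I*√10))² = ((⅖)*0*(4*I*√10))² = 0² = 0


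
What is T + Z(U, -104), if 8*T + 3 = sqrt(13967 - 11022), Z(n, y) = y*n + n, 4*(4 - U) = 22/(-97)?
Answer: -324535/776 + sqrt(2945)/8 ≈ -411.43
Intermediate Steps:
U = 787/194 (U = 4 - 11/(2*(-97)) = 4 - 11*(-1)/(2*97) = 4 - 1/4*(-22/97) = 4 + 11/194 = 787/194 ≈ 4.0567)
Z(n, y) = n + n*y (Z(n, y) = n*y + n = n + n*y)
T = -3/8 + sqrt(2945)/8 (T = -3/8 + sqrt(13967 - 11022)/8 = -3/8 + sqrt(2945)/8 ≈ 6.4085)
T + Z(U, -104) = (-3/8 + sqrt(2945)/8) + 787*(1 - 104)/194 = (-3/8 + sqrt(2945)/8) + (787/194)*(-103) = (-3/8 + sqrt(2945)/8) - 81061/194 = -324535/776 + sqrt(2945)/8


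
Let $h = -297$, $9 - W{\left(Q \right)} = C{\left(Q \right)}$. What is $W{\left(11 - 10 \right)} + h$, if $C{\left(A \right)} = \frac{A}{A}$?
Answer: $-289$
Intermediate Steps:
$C{\left(A \right)} = 1$
$W{\left(Q \right)} = 8$ ($W{\left(Q \right)} = 9 - 1 = 8$)
$W{\left(11 - 10 \right)} + h = 8 - 297 = -289$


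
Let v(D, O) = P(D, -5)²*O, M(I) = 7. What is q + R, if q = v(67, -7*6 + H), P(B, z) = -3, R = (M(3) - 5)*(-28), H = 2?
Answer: -416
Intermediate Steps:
R = -56 (R = (7 - 5)*(-28) = 2*(-28) = -56)
v(D, O) = 9*O (v(D, O) = (-3)²*O = 9*O)
q = -360 (q = 9*(-7*6 + 2) = 9*(-42 + 2) = 9*(-40) = -360)
q + R = -360 - 56 = -416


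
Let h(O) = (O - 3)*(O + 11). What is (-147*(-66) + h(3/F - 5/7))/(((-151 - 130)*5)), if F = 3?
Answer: -473897/68845 ≈ -6.8835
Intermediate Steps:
h(O) = (-3 + O)*(11 + O)
(-147*(-66) + h(3/F - 5/7))/(((-151 - 130)*5)) = (-147*(-66) + (-33 + (3/3 - 5/7)**2 + 8*(3/3 - 5/7)))/(((-151 - 130)*5)) = (9702 + (-33 + (3*(1/3) - 5*1/7)**2 + 8*(3*(1/3) - 5*1/7)))/((-281*5)) = (9702 + (-33 + (1 - 5/7)**2 + 8*(1 - 5/7)))/(-1405) = (9702 + (-33 + (2/7)**2 + 8*(2/7)))*(-1/1405) = (9702 + (-33 + 4/49 + 16/7))*(-1/1405) = (9702 - 1501/49)*(-1/1405) = (473897/49)*(-1/1405) = -473897/68845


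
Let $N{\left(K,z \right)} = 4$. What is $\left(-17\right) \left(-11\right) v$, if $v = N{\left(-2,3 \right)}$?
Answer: $748$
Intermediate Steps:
$v = 4$
$\left(-17\right) \left(-11\right) v = \left(-17\right) \left(-11\right) 4 = 187 \cdot 4 = 748$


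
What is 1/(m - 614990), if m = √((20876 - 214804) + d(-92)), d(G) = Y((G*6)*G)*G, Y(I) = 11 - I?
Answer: -307495/189104111456 - 17*√3873/189104111456 ≈ -1.6317e-6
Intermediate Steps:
d(G) = G*(11 - 6*G²) (d(G) = (11 - G*6*G)*G = (11 - 6*G*G)*G = (11 - 6*G²)*G = G*(11 - 6*G²))
m = 34*√3873 (m = √((20876 - 214804) - 92*(11 - 6*(-92)²)) = √(-193928 - 92*(11 - 6*8464)) = √(-193928 - 92*(11 - 50784)) = √(-193928 - 92*(-50773)) = √(-193928 + 4671116) = √4477188 = 34*√3873 ≈ 2115.9)
1/(m - 614990) = 1/(34*√3873 - 614990) = 1/(-614990 + 34*√3873)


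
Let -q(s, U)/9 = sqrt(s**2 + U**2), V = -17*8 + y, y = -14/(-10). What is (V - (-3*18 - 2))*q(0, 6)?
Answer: 21222/5 ≈ 4244.4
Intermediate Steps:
y = 7/5 (y = -14*(-1/10) = 7/5 ≈ 1.4000)
V = -673/5 (V = -17*8 + 7/5 = -136 + 7/5 = -673/5 ≈ -134.60)
q(s, U) = -9*sqrt(U**2 + s**2) (q(s, U) = -9*sqrt(s**2 + U**2) = -9*sqrt(U**2 + s**2))
(V - (-3*18 - 2))*q(0, 6) = (-673/5 - (-3*18 - 2))*(-9*sqrt(6**2 + 0**2)) = (-673/5 - (-54 - 2))*(-9*sqrt(36 + 0)) = (-673/5 - 1*(-56))*(-9*sqrt(36)) = (-673/5 + 56)*(-9*6) = -393/5*(-54) = 21222/5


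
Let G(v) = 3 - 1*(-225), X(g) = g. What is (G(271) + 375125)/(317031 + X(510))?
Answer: 375353/317541 ≈ 1.1821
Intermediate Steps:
G(v) = 228 (G(v) = 3 + 225 = 228)
(G(271) + 375125)/(317031 + X(510)) = (228 + 375125)/(317031 + 510) = 375353/317541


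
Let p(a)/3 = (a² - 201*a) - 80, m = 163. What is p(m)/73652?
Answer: -9411/36826 ≈ -0.25555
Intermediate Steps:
p(a) = -240 - 603*a + 3*a² (p(a) = 3*((a² - 201*a) - 80) = 3*(-80 + a² - 201*a) = -240 - 603*a + 3*a²)
p(m)/73652 = (-240 - 603*163 + 3*163²)/73652 = (-240 - 98289 + 3*26569)*(1/73652) = (-240 - 98289 + 79707)*(1/73652) = -18822*1/73652 = -9411/36826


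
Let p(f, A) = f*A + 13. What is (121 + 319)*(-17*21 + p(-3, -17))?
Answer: -128920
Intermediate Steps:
p(f, A) = 13 + A*f (p(f, A) = A*f + 13 = 13 + A*f)
(121 + 319)*(-17*21 + p(-3, -17)) = (121 + 319)*(-17*21 + (13 - 17*(-3))) = 440*(-357 + (13 + 51)) = 440*(-357 + 64) = 440*(-293) = -128920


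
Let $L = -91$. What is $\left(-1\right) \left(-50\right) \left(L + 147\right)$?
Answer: $2800$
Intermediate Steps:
$\left(-1\right) \left(-50\right) \left(L + 147\right) = \left(-1\right) \left(-50\right) \left(-91 + 147\right) = 50 \cdot 56 = 2800$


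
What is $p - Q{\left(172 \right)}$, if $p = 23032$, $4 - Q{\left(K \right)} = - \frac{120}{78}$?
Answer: $\frac{299344}{13} \approx 23026.0$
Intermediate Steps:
$Q{\left(K \right)} = \frac{72}{13}$ ($Q{\left(K \right)} = 4 - - \frac{120}{78} = 4 - \left(-120\right) \frac{1}{78} = 4 - - \frac{20}{13} = 4 + \frac{20}{13} = \frac{72}{13}$)
$p - Q{\left(172 \right)} = 23032 - \frac{72}{13} = \frac{299344}{13}$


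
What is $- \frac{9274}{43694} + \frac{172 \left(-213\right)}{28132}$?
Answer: $- \frac{232708694}{153649951} \approx -1.5145$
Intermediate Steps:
$- \frac{9274}{43694} + \frac{172 \left(-213\right)}{28132} = \left(-9274\right) \frac{1}{43694} - \frac{9159}{7033} = - \frac{4637}{21847} - \frac{9159}{7033} = - \frac{232708694}{153649951}$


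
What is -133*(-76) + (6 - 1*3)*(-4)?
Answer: 10096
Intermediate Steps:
-133*(-76) + (6 - 1*3)*(-4) = 10108 + (6 - 3)*(-4) = 10108 + 3*(-4) = 10108 - 12 = 10096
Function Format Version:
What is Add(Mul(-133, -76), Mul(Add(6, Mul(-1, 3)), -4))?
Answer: 10096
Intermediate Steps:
Add(Mul(-133, -76), Mul(Add(6, Mul(-1, 3)), -4)) = Add(10108, Mul(Add(6, -3), -4)) = Add(10108, Mul(3, -4)) = Add(10108, -12) = 10096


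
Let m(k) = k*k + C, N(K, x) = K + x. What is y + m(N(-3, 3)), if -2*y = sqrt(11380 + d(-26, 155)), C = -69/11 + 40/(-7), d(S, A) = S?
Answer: -923/77 - sqrt(11354)/2 ≈ -65.265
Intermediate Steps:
C = -923/77 (C = -69*1/11 + 40*(-1/7) = -69/11 - 40/7 = -923/77 ≈ -11.987)
m(k) = -923/77 + k**2 (m(k) = k*k - 923/77 = k**2 - 923/77 = -923/77 + k**2)
y = -sqrt(11354)/2 (y = -sqrt(11380 - 26)/2 = -sqrt(11354)/2 ≈ -53.278)
y + m(N(-3, 3)) = -sqrt(11354)/2 + (-923/77 + (-3 + 3)**2) = -sqrt(11354)/2 + (-923/77 + 0**2) = -sqrt(11354)/2 + (-923/77 + 0) = -sqrt(11354)/2 - 923/77 = -923/77 - sqrt(11354)/2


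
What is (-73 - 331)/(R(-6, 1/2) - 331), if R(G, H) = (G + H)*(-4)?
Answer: 404/309 ≈ 1.3074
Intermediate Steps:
R(G, H) = -4*G - 4*H
(-73 - 331)/(R(-6, 1/2) - 331) = (-73 - 331)/((-4*(-6) - 4/2) - 331) = -404/((24 - 4*1/2) - 331) = -404/((24 - 2) - 331) = -404/(22 - 331) = -404/(-309) = -404*(-1/309) = 404/309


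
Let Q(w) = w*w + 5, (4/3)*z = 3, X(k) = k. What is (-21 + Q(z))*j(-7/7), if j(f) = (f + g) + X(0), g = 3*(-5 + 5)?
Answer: 175/16 ≈ 10.938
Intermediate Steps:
z = 9/4 (z = (¾)*3 = 9/4 ≈ 2.2500)
Q(w) = 5 + w² (Q(w) = w² + 5 = 5 + w²)
g = 0 (g = 3*0 = 0)
j(f) = f (j(f) = (f + 0) + 0 = f + 0 = f)
(-21 + Q(z))*j(-7/7) = (-21 + (5 + (9/4)²))*(-7/7) = (-21 + (5 + 81/16))*(-7*⅐) = (-21 + 161/16)*(-1) = -175/16*(-1) = 175/16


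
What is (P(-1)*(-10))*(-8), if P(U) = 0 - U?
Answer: 80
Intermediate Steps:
P(U) = -U
(P(-1)*(-10))*(-8) = (-1*(-1)*(-10))*(-8) = (1*(-10))*(-8) = -10*(-8) = 80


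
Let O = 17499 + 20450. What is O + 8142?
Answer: 46091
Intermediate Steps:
O = 37949
O + 8142 = 37949 + 8142 = 46091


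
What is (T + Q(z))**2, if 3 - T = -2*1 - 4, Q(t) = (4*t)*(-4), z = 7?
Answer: 10609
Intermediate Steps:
Q(t) = -16*t
T = 9 (T = 3 - (-2*1 - 4) = 3 - (-2 - 4) = 3 - 1*(-6) = 3 + 6 = 9)
(T + Q(z))**2 = (9 - 16*7)**2 = (9 - 112)**2 = (-103)**2 = 10609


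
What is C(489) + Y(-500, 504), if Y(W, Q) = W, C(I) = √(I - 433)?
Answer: -500 + 2*√14 ≈ -492.52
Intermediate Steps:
C(I) = √(-433 + I)
C(489) + Y(-500, 504) = √(-433 + 489) - 500 = √56 - 500 = 2*√14 - 500 = -500 + 2*√14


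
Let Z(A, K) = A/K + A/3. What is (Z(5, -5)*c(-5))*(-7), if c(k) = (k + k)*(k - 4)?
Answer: -420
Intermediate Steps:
Z(A, K) = A/3 + A/K (Z(A, K) = A/K + A*(⅓) = A/K + A/3 = A/3 + A/K)
c(k) = 2*k*(-4 + k) (c(k) = (2*k)*(-4 + k) = 2*k*(-4 + k))
(Z(5, -5)*c(-5))*(-7) = (((⅓)*5 + 5/(-5))*(2*(-5)*(-4 - 5)))*(-7) = ((5/3 + 5*(-⅕))*(2*(-5)*(-9)))*(-7) = ((5/3 - 1)*90)*(-7) = ((⅔)*90)*(-7) = 60*(-7) = -420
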